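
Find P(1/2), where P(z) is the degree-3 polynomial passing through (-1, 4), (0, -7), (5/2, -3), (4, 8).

-183/20

Evaluate each Lagrange basis at z = 1/2:
L_0(1/2) = (1/2)·(-2)·(-7/2)/[(-1)·(-7/2)·(-5)] = -1/5
L_1(1/2) = (3/2)·(-2)·(-7/2)/[(1)·(-5/2)·(-4)] = 21/20
L_2(1/2) = (3/2)·(1/2)·(-7/2)/[(7/2)·(5/2)·(-3/2)] = 1/5
L_3(1/2) = (3/2)·(1/2)·(-2)/[(5)·(4)·(3/2)] = -1/20
Sum: 4·(-1/5) + (-7)·(21/20) + (-3)·(1/5) + 8·(-1/20) = -183/20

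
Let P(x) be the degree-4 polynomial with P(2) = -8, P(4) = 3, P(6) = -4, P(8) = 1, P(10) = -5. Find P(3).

Evaluate each Lagrange basis at x = 3:
L_0(3) = (-1)·(-3)·(-5)·(-7)/[(-2)·(-4)·(-6)·(-8)] = 35/128
L_1(3) = (1)·(-3)·(-5)·(-7)/[(2)·(-2)·(-4)·(-6)] = 35/32
L_2(3) = (1)·(-1)·(-5)·(-7)/[(4)·(2)·(-2)·(-4)] = -35/64
L_3(3) = (1)·(-1)·(-3)·(-7)/[(6)·(4)·(2)·(-2)] = 7/32
L_4(3) = (1)·(-1)·(-3)·(-5)/[(8)·(6)·(4)·(2)] = -5/128
Sum: (-8)·(35/128) + 3·(35/32) + (-4)·(-35/64) + 1·(7/32) + (-5)·(-5/128) = 473/128

473/128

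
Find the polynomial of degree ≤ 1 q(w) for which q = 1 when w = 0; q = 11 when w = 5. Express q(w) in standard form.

Build the Lagrange basis polynomials:
L_0(w) = (w - 5) / [-5] = -(1/5)w + 1
L_1(w) = w / [5] = (1/5)w
q(w) = 1·L_0 + 11·L_1
  1·L_0(w) = -(1/5)w + 1
  11·L_1(w) = (11/5)w
Adding term by term: 2w + 1

q(w) = 2w + 1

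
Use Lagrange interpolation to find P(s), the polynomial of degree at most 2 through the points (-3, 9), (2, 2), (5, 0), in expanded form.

P(s) = (11/120)s^2 - (157/120)s + 17/4

Build the Lagrange basis polynomials:
L_0(s) = (s - 2)(s - 5) / [40] = (1/40)s^2 - (7/40)s + 1/4
L_1(s) = (s + 3)(s - 5) / [-15] = -(1/15)s^2 + (2/15)s + 1
L_2(s) = (s + 3)(s - 2) / [24] = (1/24)s^2 + (1/24)s - 1/4
P(s) = 9·L_0 + 2·L_1 + 0·L_2
  9·L_0(s) = (9/40)s^2 - (63/40)s + 9/4
  2·L_1(s) = -(2/15)s^2 + (4/15)s + 2
  0·L_2(s) = 0
Adding term by term: (11/120)s^2 - (157/120)s + 17/4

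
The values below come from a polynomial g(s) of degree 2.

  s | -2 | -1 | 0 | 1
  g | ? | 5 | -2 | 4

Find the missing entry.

The 3 known values determine g uniquely (degree ≤ 2).
Evaluate each Lagrange basis at s = -2:
L_0(-2) = (-2)·(-3)/[(-1)·(-2)] = 3
L_1(-2) = (-1)·(-3)/[(1)·(-1)] = -3
L_2(-2) = (-1)·(-2)/[(2)·(1)] = 1
Sum: 5·(3) + (-2)·(-3) + 4·(1) = 25

25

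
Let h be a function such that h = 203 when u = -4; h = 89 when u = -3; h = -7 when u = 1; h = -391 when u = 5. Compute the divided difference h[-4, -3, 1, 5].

-3

h[-4,-3] = (89 - 203) / (-3 - (-4)) = -114
h[-3,1] = (-7 - 89) / (1 - (-3)) = -24
h[1,5] = (-391 - (-7)) / (5 - 1) = -96
h[-4,-3,1] = (-24 - (-114)) / (1 - (-4)) = 18
h[-3,1,5] = (-96 - (-24)) / (5 - (-3)) = -9
h[-4,-3,1,5] = (-9 - 18) / (5 - (-4)) = -3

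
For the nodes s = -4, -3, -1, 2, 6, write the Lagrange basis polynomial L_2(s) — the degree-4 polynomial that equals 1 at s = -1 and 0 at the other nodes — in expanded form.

L_2(s) = (s + 4)(s + 3)(s - 2)(s - 6) / [(3)·(2)·(-3)·(-7)]
       = (s^4 - s^3 - 32s^2 - 12s + 144) / (126)

L_2(s) = (1/126)s^4 - (1/126)s^3 - (16/63)s^2 - (2/21)s + 8/7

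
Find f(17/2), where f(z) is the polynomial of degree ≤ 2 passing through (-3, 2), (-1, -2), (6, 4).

Evaluate each Lagrange basis at z = 17/2:
L_0(17/2) = (19/2)·(5/2)/[(-2)·(-9)] = 95/72
L_1(17/2) = (23/2)·(5/2)/[(2)·(-7)] = -115/56
L_2(17/2) = (23/2)·(19/2)/[(9)·(7)] = 437/252
Sum: 2·(95/72) + (-2)·(-115/56) + 4·(437/252) = 862/63

862/63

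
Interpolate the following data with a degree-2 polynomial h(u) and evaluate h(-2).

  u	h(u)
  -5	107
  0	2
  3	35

L_0(-2) = (-2)·(-5)/[(-5)·(-8)] = 1/4
L_1(-2) = (3)·(-5)/[(5)·(-3)] = 1
L_2(-2) = (3)·(-2)/[(8)·(3)] = -1/4
Sum: 107·(1/4) + 2·(1) + 35·(-1/4) = 20

20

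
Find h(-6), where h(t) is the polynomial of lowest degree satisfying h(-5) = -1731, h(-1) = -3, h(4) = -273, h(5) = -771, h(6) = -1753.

-3433

Using Newton's divided-difference form:
h[-5,-1] = (-3 - (-1731)) / (-1 - (-5)) = 432
h[-1,4] = (-273 - (-3)) / (4 - (-1)) = -54
h[4,5] = (-771 - (-273)) / (5 - 4) = -498
h[5,6] = (-1753 - (-771)) / (6 - 5) = -982
h[-5,-1,4] = (-54 - 432) / (4 - (-5)) = -54
h[-1,4,5] = (-498 - (-54)) / (5 - (-1)) = -74
h[4,5,6] = (-982 - (-498)) / (6 - 4) = -242
h[-5,-1,4,5] = (-74 - (-54)) / (5 - (-5)) = -2
h[-1,4,5,6] = (-242 - (-74)) / (6 - (-1)) = -24
h[-5,-1,4,5,6] = (-24 - (-2)) / (6 - (-5)) = -2
h(-6) = -1731 + 432·(-1) + (-54)·(-1)·(-5) + (-2)·(-1)·(-5)·(-10) + (-2)·(-1)·(-5)·(-10)·(-11) = -3433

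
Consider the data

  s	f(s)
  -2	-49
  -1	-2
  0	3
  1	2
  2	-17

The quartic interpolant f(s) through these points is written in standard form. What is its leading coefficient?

The leading coefficient equals the top divided difference f[-2,-1,0,1,2].
f[-2,-1] = (-2 - (-49)) / (-1 - (-2)) = 47
f[-1,0] = (3 - (-2)) / (0 - (-1)) = 5
f[0,1] = (2 - 3) / (1 - 0) = -1
f[1,2] = (-17 - 2) / (2 - 1) = -19
f[-2,-1,0] = (5 - 47) / (0 - (-2)) = -21
f[-1,0,1] = (-1 - 5) / (1 - (-1)) = -3
f[0,1,2] = (-19 - (-1)) / (2 - 0) = -9
f[-2,-1,0,1] = (-3 - (-21)) / (1 - (-2)) = 6
f[-1,0,1,2] = (-9 - (-3)) / (2 - (-1)) = -2
f[-2,-1,0,1,2] = (-2 - 6) / (2 - (-2)) = -2

-2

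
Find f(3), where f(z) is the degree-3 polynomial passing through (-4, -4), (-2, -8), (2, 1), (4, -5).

-13/96

Using Newton's divided-difference form:
f[-4,-2] = (-8 - (-4)) / (-2 - (-4)) = -2
f[-2,2] = (1 - (-8)) / (2 - (-2)) = 9/4
f[2,4] = (-5 - 1) / (4 - 2) = -3
f[-4,-2,2] = (9/4 - (-2)) / (2 - (-4)) = 17/24
f[-2,2,4] = (-3 - 9/4) / (4 - (-2)) = -7/8
f[-4,-2,2,4] = (-7/8 - 17/24) / (4 - (-4)) = -19/96
f(3) = -4 + (-2)·(7) + (17/24)·(7)·(5) + (-19/96)·(7)·(5)·(1) = -13/96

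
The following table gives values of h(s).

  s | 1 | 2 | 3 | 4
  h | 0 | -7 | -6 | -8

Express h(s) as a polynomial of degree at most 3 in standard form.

Build the Lagrange basis polynomials:
L_0(s) = (s - 2)(s - 3)(s - 4) / [-6] = -(1/6)s^3 + (3/2)s^2 - (13/3)s + 4
L_1(s) = (s - 1)(s - 3)(s - 4) / [2] = (1/2)s^3 - 4s^2 + (19/2)s - 6
L_2(s) = (s - 1)(s - 2)(s - 4) / [-2] = -(1/2)s^3 + (7/2)s^2 - 7s + 4
L_3(s) = (s - 1)(s - 2)(s - 3) / [6] = (1/6)s^3 - s^2 + (11/6)s - 1
h(s) = 0·L_0 + (-7)·L_1 + (-6)·L_2 + (-8)·L_3
  0·L_0(s) = 0
  (-7)·L_1(s) = -(7/2)s^3 + 28s^2 - (133/2)s + 42
  (-6)·L_2(s) = 3s^3 - 21s^2 + 42s - 24
  (-8)·L_3(s) = -(4/3)s^3 + 8s^2 - (44/3)s + 8
Adding term by term: -(11/6)s^3 + 15s^2 - (235/6)s + 26

h(s) = -(11/6)s^3 + 15s^2 - (235/6)s + 26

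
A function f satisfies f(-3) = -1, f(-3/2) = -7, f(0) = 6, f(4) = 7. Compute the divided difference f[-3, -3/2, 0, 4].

f[-3,-3/2] = (-7 - (-1)) / (-3/2 - (-3)) = -4
f[-3/2,0] = (6 - (-7)) / (0 - (-3/2)) = 26/3
f[0,4] = (7 - 6) / (4 - 0) = 1/4
f[-3,-3/2,0] = (26/3 - (-4)) / (0 - (-3)) = 38/9
f[-3/2,0,4] = (1/4 - 26/3) / (4 - (-3/2)) = -101/66
f[-3,-3/2,0,4] = (-101/66 - 38/9) / (4 - (-3)) = -1139/1386

-1139/1386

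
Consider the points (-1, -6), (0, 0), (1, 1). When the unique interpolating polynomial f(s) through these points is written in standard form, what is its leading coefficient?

-5/2

L_0(s) = s(s - 1) / [2] = (1/2)s^2 - (1/2)s
L_1(s) = (s + 1)(s - 1) / [-1] = -s^2 + 1
L_2(s) = (s + 1)s / [2] = (1/2)s^2 + (1/2)s
f(s) = (-6)·L_0 + 0·L_1 + 1·L_2
Only the coefficient of s^2 is needed; take it from each L_i and combine:
(-6)·(1/2) + 0·(-1) + 1·(1/2) = -5/2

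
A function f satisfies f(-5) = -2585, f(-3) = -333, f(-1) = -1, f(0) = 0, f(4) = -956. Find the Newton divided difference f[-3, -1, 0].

-55

f[-3,-1] = (-1 - (-333)) / (-1 - (-3)) = 166
f[-1,0] = (0 - (-1)) / (0 - (-1)) = 1
f[-3,-1,0] = (1 - 166) / (0 - (-3)) = -55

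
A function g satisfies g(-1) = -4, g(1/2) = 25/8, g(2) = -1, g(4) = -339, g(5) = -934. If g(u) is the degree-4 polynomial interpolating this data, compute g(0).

1

Using Newton's divided-difference form:
g[-1,1/2] = (25/8 - (-4)) / (1/2 - (-1)) = 19/4
g[1/2,2] = (-1 - 25/8) / (2 - 1/2) = -11/4
g[2,4] = (-339 - (-1)) / (4 - 2) = -169
g[4,5] = (-934 - (-339)) / (5 - 4) = -595
g[-1,1/2,2] = (-11/4 - 19/4) / (2 - (-1)) = -5/2
g[1/2,2,4] = (-169 - (-11/4)) / (4 - 1/2) = -95/2
g[2,4,5] = (-595 - (-169)) / (5 - 2) = -142
g[-1,1/2,2,4] = (-95/2 - (-5/2)) / (4 - (-1)) = -9
g[1/2,2,4,5] = (-142 - (-95/2)) / (5 - 1/2) = -21
g[-1,1/2,2,4,5] = (-21 - (-9)) / (5 - (-1)) = -2
g(0) = -4 + (19/4)·(1) + (-5/2)·(1)·(-1/2) + (-9)·(1)·(-1/2)·(-2) + (-2)·(1)·(-1/2)·(-2)·(-4) = 1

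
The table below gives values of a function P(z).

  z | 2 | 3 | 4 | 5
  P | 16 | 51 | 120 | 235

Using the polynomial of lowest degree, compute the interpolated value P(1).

3

L_0(1) = (-2)·(-3)·(-4)/[(-1)·(-2)·(-3)] = 4
L_1(1) = (-1)·(-3)·(-4)/[(1)·(-1)·(-2)] = -6
L_2(1) = (-1)·(-2)·(-4)/[(2)·(1)·(-1)] = 4
L_3(1) = (-1)·(-2)·(-3)/[(3)·(2)·(1)] = -1
Sum: 16·(4) + 51·(-6) + 120·(4) + 235·(-1) = 3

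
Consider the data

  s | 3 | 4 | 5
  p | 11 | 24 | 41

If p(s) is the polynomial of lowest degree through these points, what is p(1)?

-3

Using Newton's divided-difference form:
p[3,4] = (24 - 11) / (4 - 3) = 13
p[4,5] = (41 - 24) / (5 - 4) = 17
p[3,4,5] = (17 - 13) / (5 - 3) = 2
p(1) = 11 + 13·(-2) + 2·(-2)·(-3) = -3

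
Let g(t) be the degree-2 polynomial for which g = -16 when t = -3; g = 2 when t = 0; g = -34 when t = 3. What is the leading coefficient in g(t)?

-3

The leading coefficient equals the top divided difference g[-3,0,3].
g[-3,0] = (2 - (-16)) / (0 - (-3)) = 6
g[0,3] = (-34 - 2) / (3 - 0) = -12
g[-3,0,3] = (-12 - 6) / (3 - (-3)) = -3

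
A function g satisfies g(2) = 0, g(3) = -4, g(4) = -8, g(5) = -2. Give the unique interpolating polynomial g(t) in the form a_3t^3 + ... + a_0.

g(t) = (5/3)t^3 - 15t^2 + (118/3)t - 32

L_0(t) = (t - 3)(t - 4)(t - 5) / [-6] = -(1/6)t^3 + 2t^2 - (47/6)t + 10
L_1(t) = (t - 2)(t - 4)(t - 5) / [2] = (1/2)t^3 - (11/2)t^2 + 19t - 20
L_2(t) = (t - 2)(t - 3)(t - 5) / [-2] = -(1/2)t^3 + 5t^2 - (31/2)t + 15
L_3(t) = (t - 2)(t - 3)(t - 4) / [6] = (1/6)t^3 - (3/2)t^2 + (13/3)t - 4
g(t) = 0·L_0 + (-4)·L_1 + (-8)·L_2 + (-2)·L_3
  0·L_0(t) = 0
  (-4)·L_1(t) = -2t^3 + 22t^2 - 76t + 80
  (-8)·L_2(t) = 4t^3 - 40t^2 + 124t - 120
  (-2)·L_3(t) = -(1/3)t^3 + 3t^2 - (26/3)t + 8
Adding term by term: (5/3)t^3 - 15t^2 + (118/3)t - 32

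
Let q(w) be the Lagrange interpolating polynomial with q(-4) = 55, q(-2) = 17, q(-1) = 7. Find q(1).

L_0(1) = (3)·(2)/[(-2)·(-3)] = 1
L_1(1) = (5)·(2)/[(2)·(-1)] = -5
L_2(1) = (5)·(3)/[(3)·(1)] = 5
Sum: 55·(1) + 17·(-5) + 7·(5) = 5

5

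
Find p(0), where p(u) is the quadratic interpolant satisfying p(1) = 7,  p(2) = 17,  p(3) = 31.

1

L_0(0) = (-2)·(-3)/[(-1)·(-2)] = 3
L_1(0) = (-1)·(-3)/[(1)·(-1)] = -3
L_2(0) = (-1)·(-2)/[(2)·(1)] = 1
Sum: 7·(3) + 17·(-3) + 31·(1) = 1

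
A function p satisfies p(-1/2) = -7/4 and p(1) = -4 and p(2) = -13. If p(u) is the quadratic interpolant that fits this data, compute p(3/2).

-31/4

Evaluate each Lagrange basis at u = 3/2:
L_0(3/2) = (1/2)·(-1/2)/[(-3/2)·(-5/2)] = -1/15
L_1(3/2) = (2)·(-1/2)/[(3/2)·(-1)] = 2/3
L_2(3/2) = (2)·(1/2)/[(5/2)·(1)] = 2/5
Sum: (-7/4)·(-1/15) + (-4)·(2/3) + (-13)·(2/5) = -31/4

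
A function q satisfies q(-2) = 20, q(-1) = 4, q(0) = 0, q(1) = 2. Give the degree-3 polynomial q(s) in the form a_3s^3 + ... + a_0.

q(s) = -s^3 + 3s^2

Newton's divided differences:
q[-2,-1] = (4 - 20) / (-1 - (-2)) = -16
q[-1,0] = (0 - 4) / (0 - (-1)) = -4
q[0,1] = (2 - 0) / (1 - 0) = 2
q[-2,-1,0] = (-4 - (-16)) / (0 - (-2)) = 6
q[-1,0,1] = (2 - (-4)) / (1 - (-1)) = 3
q[-2,-1,0,1] = (3 - 6) / (1 - (-2)) = -1
q(s) = 20 + (-16)·(s + 2) + 6·(s + 2)(s + 1) + (-1)·(s + 2)(s + 1)s
Expanding: q(s) = -s^3 + 3s^2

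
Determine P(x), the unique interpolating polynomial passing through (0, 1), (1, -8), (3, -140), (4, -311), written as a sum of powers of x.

P(x) = -4x^3 - 3x^2 - 2x + 1

Newton's divided differences:
P[0,1] = (-8 - 1) / (1 - 0) = -9
P[1,3] = (-140 - (-8)) / (3 - 1) = -66
P[3,4] = (-311 - (-140)) / (4 - 3) = -171
P[0,1,3] = (-66 - (-9)) / (3 - 0) = -19
P[1,3,4] = (-171 - (-66)) / (4 - 1) = -35
P[0,1,3,4] = (-35 - (-19)) / (4 - 0) = -4
P(x) = 1 + (-9)·x + (-19)·x(x - 1) + (-4)·x(x - 1)(x - 3)
Expanding: P(x) = -4x^3 - 3x^2 - 2x + 1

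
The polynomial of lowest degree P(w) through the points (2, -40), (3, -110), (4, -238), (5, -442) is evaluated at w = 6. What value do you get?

-740

Using Newton's divided-difference form:
P[2,3] = (-110 - (-40)) / (3 - 2) = -70
P[3,4] = (-238 - (-110)) / (4 - 3) = -128
P[4,5] = (-442 - (-238)) / (5 - 4) = -204
P[2,3,4] = (-128 - (-70)) / (4 - 2) = -29
P[3,4,5] = (-204 - (-128)) / (5 - 3) = -38
P[2,3,4,5] = (-38 - (-29)) / (5 - 2) = -3
P(6) = -40 + (-70)·(4) + (-29)·(4)·(3) + (-3)·(4)·(3)·(2) = -740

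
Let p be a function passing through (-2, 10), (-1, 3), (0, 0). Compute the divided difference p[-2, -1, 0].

2

p[-2,-1] = (3 - 10) / (-1 - (-2)) = -7
p[-1,0] = (0 - 3) / (0 - (-1)) = -3
p[-2,-1,0] = (-3 - (-7)) / (0 - (-2)) = 2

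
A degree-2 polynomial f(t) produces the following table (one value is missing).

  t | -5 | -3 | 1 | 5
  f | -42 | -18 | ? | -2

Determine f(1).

The 3 known values determine f uniquely (degree ≤ 2).
L_0(1) = (4)·(-4)/[(-2)·(-10)] = -4/5
L_1(1) = (6)·(-4)/[(2)·(-8)] = 3/2
L_2(1) = (6)·(4)/[(10)·(8)] = 3/10
Sum: (-42)·(-4/5) + (-18)·(3/2) + (-2)·(3/10) = 6

6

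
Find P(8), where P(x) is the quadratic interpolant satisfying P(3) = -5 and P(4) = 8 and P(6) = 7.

-30

L_0(8) = (4)·(2)/[(-1)·(-3)] = 8/3
L_1(8) = (5)·(2)/[(1)·(-2)] = -5
L_2(8) = (5)·(4)/[(3)·(2)] = 10/3
Sum: (-5)·(8/3) + 8·(-5) + 7·(10/3) = -30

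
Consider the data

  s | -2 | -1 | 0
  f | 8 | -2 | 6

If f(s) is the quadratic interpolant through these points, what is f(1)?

Using Newton's divided-difference form:
f[-2,-1] = (-2 - 8) / (-1 - (-2)) = -10
f[-1,0] = (6 - (-2)) / (0 - (-1)) = 8
f[-2,-1,0] = (8 - (-10)) / (0 - (-2)) = 9
f(1) = 8 + (-10)·(3) + 9·(3)·(2) = 32

32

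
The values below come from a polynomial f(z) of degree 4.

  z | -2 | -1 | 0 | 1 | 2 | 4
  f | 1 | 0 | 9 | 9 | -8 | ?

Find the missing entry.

The 5 known values determine f uniquely (degree ≤ 4).
Evaluate each Lagrange basis at z = 4:
L_0(4) = (5)·(4)·(3)·(2)/[(-1)·(-2)·(-3)·(-4)] = 5
L_1(4) = (6)·(4)·(3)·(2)/[(1)·(-1)·(-2)·(-3)] = -24
L_2(4) = (6)·(5)·(3)·(2)/[(2)·(1)·(-1)·(-2)] = 45
L_3(4) = (6)·(5)·(4)·(2)/[(3)·(2)·(1)·(-1)] = -40
L_4(4) = (6)·(5)·(4)·(3)/[(4)·(3)·(2)·(1)] = 15
Sum: 1·(5) + 0 + 9·(45) + 9·(-40) + (-8)·(15) = -70

-70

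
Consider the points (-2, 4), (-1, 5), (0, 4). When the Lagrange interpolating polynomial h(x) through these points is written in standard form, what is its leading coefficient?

-1

The leading coefficient equals the top divided difference h[-2,-1,0].
h[-2,-1] = (5 - 4) / (-1 - (-2)) = 1
h[-1,0] = (4 - 5) / (0 - (-1)) = -1
h[-2,-1,0] = (-1 - 1) / (0 - (-2)) = -1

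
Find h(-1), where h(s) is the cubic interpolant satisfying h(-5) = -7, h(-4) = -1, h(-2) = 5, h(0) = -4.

29/10

Evaluate each Lagrange basis at s = -1:
L_0(-1) = (3)·(1)·(-1)/[(-1)·(-3)·(-5)] = 1/5
L_1(-1) = (4)·(1)·(-1)/[(1)·(-2)·(-4)] = -1/2
L_2(-1) = (4)·(3)·(-1)/[(3)·(2)·(-2)] = 1
L_3(-1) = (4)·(3)·(1)/[(5)·(4)·(2)] = 3/10
Sum: (-7)·(1/5) + (-1)·(-1/2) + 5·(1) + (-4)·(3/10) = 29/10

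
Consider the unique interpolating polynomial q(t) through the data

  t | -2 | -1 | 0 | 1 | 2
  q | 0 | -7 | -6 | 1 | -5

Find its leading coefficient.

-17/24

Build the Lagrange basis polynomials:
L_0(t) = (t + 1)t(t - 1)(t - 2) / [24] = (1/24)t^4 - (1/12)t^3 - (1/24)t^2 + (1/12)t
L_1(t) = (t + 2)t(t - 1)(t - 2) / [-6] = -(1/6)t^4 + (1/6)t^3 + (2/3)t^2 - (2/3)t
L_2(t) = (t + 2)(t + 1)(t - 1)(t - 2) / [4] = (1/4)t^4 - (5/4)t^2 + 1
L_3(t) = (t + 2)(t + 1)t(t - 2) / [-6] = -(1/6)t^4 - (1/6)t^3 + (2/3)t^2 + (2/3)t
L_4(t) = (t + 2)(t + 1)t(t - 1) / [24] = (1/24)t^4 + (1/12)t^3 - (1/24)t^2 - (1/12)t
q(t) = 0·L_0 + (-7)·L_1 + (-6)·L_2 + 1·L_3 + (-5)·L_4
Only the coefficient of t^4 is needed; take it from each L_i and combine:
0·(1/24) + (-7)·(-1/6) + (-6)·(1/4) + 1·(-1/6) + (-5)·(1/24) = -17/24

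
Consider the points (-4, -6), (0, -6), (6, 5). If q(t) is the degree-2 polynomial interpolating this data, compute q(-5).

Evaluate each Lagrange basis at t = -5:
L_0(-5) = (-5)·(-11)/[(-4)·(-10)] = 11/8
L_1(-5) = (-1)·(-11)/[(4)·(-6)] = -11/24
L_2(-5) = (-1)·(-5)/[(10)·(6)] = 1/12
Sum: (-6)·(11/8) + (-6)·(-11/24) + 5·(1/12) = -61/12

-61/12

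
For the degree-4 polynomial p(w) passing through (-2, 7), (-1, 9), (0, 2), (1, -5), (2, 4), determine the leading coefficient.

7/24

The leading coefficient equals the top divided difference p[-2,-1,0,1,2].
p[-2,-1] = (9 - 7) / (-1 - (-2)) = 2
p[-1,0] = (2 - 9) / (0 - (-1)) = -7
p[0,1] = (-5 - 2) / (1 - 0) = -7
p[1,2] = (4 - (-5)) / (2 - 1) = 9
p[-2,-1,0] = (-7 - 2) / (0 - (-2)) = -9/2
p[-1,0,1] = (-7 - (-7)) / (1 - (-1)) = 0
p[0,1,2] = (9 - (-7)) / (2 - 0) = 8
p[-2,-1,0,1] = (0 - (-9/2)) / (1 - (-2)) = 3/2
p[-1,0,1,2] = (8 - 0) / (2 - (-1)) = 8/3
p[-2,-1,0,1,2] = (8/3 - 3/2) / (2 - (-2)) = 7/24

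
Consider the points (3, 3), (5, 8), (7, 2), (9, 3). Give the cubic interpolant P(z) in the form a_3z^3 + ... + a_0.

P(z) = (3/8)z^3 - 7z^2 + (321/8)z - 129/2

Newton's divided differences:
P[3,5] = (8 - 3) / (5 - 3) = 5/2
P[5,7] = (2 - 8) / (7 - 5) = -3
P[7,9] = (3 - 2) / (9 - 7) = 1/2
P[3,5,7] = (-3 - 5/2) / (7 - 3) = -11/8
P[5,7,9] = (1/2 - (-3)) / (9 - 5) = 7/8
P[3,5,7,9] = (7/8 - (-11/8)) / (9 - 3) = 3/8
P(z) = 3 + (5/2)·(z - 3) + (-11/8)·(z - 3)(z - 5) + (3/8)·(z - 3)(z - 5)(z - 7)
Expanding: P(z) = (3/8)z^3 - 7z^2 + (321/8)z - 129/2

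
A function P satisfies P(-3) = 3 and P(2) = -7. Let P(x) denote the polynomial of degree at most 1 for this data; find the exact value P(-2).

1

Evaluate each Lagrange basis at x = -2:
L_0(-2) = (-4)/[(-5)] = 4/5
L_1(-2) = (1)/[(5)] = 1/5
Sum: 3·(4/5) + (-7)·(1/5) = 1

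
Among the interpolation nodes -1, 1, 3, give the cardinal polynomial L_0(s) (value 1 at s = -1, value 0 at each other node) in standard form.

L_0(s) = (s - 1)(s - 3) / [(-2)·(-4)]
       = (s^2 - 4s + 3) / (8)

L_0(s) = (1/8)s^2 - (1/2)s + 3/8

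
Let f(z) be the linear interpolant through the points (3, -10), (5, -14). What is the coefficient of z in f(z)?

The leading coefficient equals the top divided difference f[3,5].
f[3,5] = (-14 - (-10)) / (5 - 3) = -2

-2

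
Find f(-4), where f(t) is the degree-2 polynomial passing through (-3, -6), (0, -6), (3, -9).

-20/3

Evaluate each Lagrange basis at t = -4:
L_0(-4) = (-4)·(-7)/[(-3)·(-6)] = 14/9
L_1(-4) = (-1)·(-7)/[(3)·(-3)] = -7/9
L_2(-4) = (-1)·(-4)/[(6)·(3)] = 2/9
Sum: (-6)·(14/9) + (-6)·(-7/9) + (-9)·(2/9) = -20/3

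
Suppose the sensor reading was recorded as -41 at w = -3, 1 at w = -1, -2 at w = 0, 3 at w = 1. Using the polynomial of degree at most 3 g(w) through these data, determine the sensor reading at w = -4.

L_0(-4) = (-3)·(-4)·(-5)/[(-2)·(-3)·(-4)] = 5/2
L_1(-4) = (-1)·(-4)·(-5)/[(2)·(-1)·(-2)] = -5
L_2(-4) = (-1)·(-3)·(-5)/[(3)·(1)·(-1)] = 5
L_3(-4) = (-1)·(-3)·(-4)/[(4)·(2)·(1)] = -3/2
Sum: (-41)·(5/2) + 1·(-5) + (-2)·(5) + 3·(-3/2) = -122

-122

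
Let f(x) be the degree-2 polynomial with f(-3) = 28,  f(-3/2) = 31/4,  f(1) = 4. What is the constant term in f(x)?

1

Build the Lagrange basis polynomials:
L_0(x) = (x + 3/2)(x - 1) / [6] = (1/6)x^2 + (1/12)x - 1/4
L_1(x) = (x + 3)(x - 1) / [-15/4] = -(4/15)x^2 - (8/15)x + 4/5
L_2(x) = (x + 3)(x + 3/2) / [10] = (1/10)x^2 + (9/20)x + 9/20
f(x) = 28·L_0 + (31/4)·L_1 + 4·L_2
Only the constant term is needed; take it from each L_i and combine:
28·(-1/4) + (31/4)·(4/5) + 4·(9/20) = 1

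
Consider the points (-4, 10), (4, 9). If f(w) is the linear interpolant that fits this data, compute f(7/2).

L_0(7/2) = (-1/2)/[(-8)] = 1/16
L_1(7/2) = (15/2)/[(8)] = 15/16
Sum: 10·(1/16) + 9·(15/16) = 145/16

145/16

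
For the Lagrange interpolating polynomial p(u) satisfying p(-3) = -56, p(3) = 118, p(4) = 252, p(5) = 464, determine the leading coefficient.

3

Build the Lagrange basis polynomials:
L_0(u) = (u - 3)(u - 4)(u - 5) / [-336] = -(1/336)u^3 + (1/28)u^2 - (47/336)u + 5/28
L_1(u) = (u + 3)(u - 4)(u - 5) / [12] = (1/12)u^3 - (1/2)u^2 - (7/12)u + 5
L_2(u) = (u + 3)(u - 3)(u - 5) / [-7] = -(1/7)u^3 + (5/7)u^2 + (9/7)u - 45/7
L_3(u) = (u + 3)(u - 3)(u - 4) / [16] = (1/16)u^3 - (1/4)u^2 - (9/16)u + 9/4
p(u) = (-56)·L_0 + 118·L_1 + 252·L_2 + 464·L_3
Only the coefficient of u^3 is needed; take it from each L_i and combine:
(-56)·(-1/336) + 118·(1/12) + 252·(-1/7) + 464·(1/16) = 3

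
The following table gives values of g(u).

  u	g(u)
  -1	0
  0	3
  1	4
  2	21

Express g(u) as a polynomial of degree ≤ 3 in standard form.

g(u) = 3u^3 - u^2 - u + 3

Newton's divided differences:
g[-1,0] = (3 - 0) / (0 - (-1)) = 3
g[0,1] = (4 - 3) / (1 - 0) = 1
g[1,2] = (21 - 4) / (2 - 1) = 17
g[-1,0,1] = (1 - 3) / (1 - (-1)) = -1
g[0,1,2] = (17 - 1) / (2 - 0) = 8
g[-1,0,1,2] = (8 - (-1)) / (2 - (-1)) = 3
g(u) = 3·(u + 1) + (-1)·(u + 1)u + 3·(u + 1)u(u - 1)
Expanding: g(u) = 3u^3 - u^2 - u + 3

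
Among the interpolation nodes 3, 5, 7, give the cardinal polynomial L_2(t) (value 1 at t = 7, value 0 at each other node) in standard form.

L_2(t) = (1/8)t^2 - t + 15/8

L_2(t) = (t - 3)(t - 5) / [(4)·(2)]
       = (t^2 - 8t + 15) / (8)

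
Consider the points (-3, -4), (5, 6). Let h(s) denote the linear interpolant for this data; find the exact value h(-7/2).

Evaluate each Lagrange basis at s = -7/2:
L_0(-7/2) = (-17/2)/[(-8)] = 17/16
L_1(-7/2) = (-1/2)/[(8)] = -1/16
Sum: (-4)·(17/16) + 6·(-1/16) = -37/8

-37/8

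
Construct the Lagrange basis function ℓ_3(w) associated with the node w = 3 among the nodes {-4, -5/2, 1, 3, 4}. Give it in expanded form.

ℓ_3(w) = (w + 4)(w + 5/2)(w - 1)(w - 4) / [(7)·(11/2)·(2)·(-1)]
       = (w^4 + (3/2)w^3 - (37/2)w^2 - 24w + 40) / (-77)

ℓ_3(w) = -(1/77)w^4 - (3/154)w^3 + (37/154)w^2 + (24/77)w - 40/77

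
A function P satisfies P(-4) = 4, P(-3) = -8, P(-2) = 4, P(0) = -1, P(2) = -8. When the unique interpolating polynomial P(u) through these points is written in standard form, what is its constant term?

-1

L_0(u) = (u + 3)(u + 2)u(u - 2) / [48] = (1/48)u^4 + (1/16)u^3 - (1/12)u^2 - (1/4)u
L_1(u) = (u + 4)(u + 2)u(u - 2) / [-15] = -(1/15)u^4 - (4/15)u^3 + (4/15)u^2 + (16/15)u
L_2(u) = (u + 4)(u + 3)u(u - 2) / [16] = (1/16)u^4 + (5/16)u^3 - (1/8)u^2 - (3/2)u
L_3(u) = (u + 4)(u + 3)(u + 2)(u - 2) / [-48] = -(1/48)u^4 - (7/48)u^3 - (1/6)u^2 + (7/12)u + 1
L_4(u) = (u + 4)(u + 3)(u + 2)u / [240] = (1/240)u^4 + (3/80)u^3 + (13/120)u^2 + (1/10)u
P(u) = 4·L_0 + (-8)·L_1 + 4·L_2 + (-1)·L_3 + (-8)·L_4
Only the constant term is needed; take it from each L_i and combine:
4·(0) + (-8)·(0) + 4·(0) + (-1)·(1) + (-8)·(0) = -1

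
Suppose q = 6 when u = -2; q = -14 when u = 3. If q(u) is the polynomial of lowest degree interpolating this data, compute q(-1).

2

Evaluate each Lagrange basis at u = -1:
L_0(-1) = (-4)/[(-5)] = 4/5
L_1(-1) = (1)/[(5)] = 1/5
Sum: 6·(4/5) + (-14)·(1/5) = 2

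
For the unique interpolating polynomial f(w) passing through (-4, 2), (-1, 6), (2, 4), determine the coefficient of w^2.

-1/3

Build the Lagrange basis polynomials:
L_0(w) = (w + 1)(w - 2) / [18] = (1/18)w^2 - (1/18)w - 1/9
L_1(w) = (w + 4)(w - 2) / [-9] = -(1/9)w^2 - (2/9)w + 8/9
L_2(w) = (w + 4)(w + 1) / [18] = (1/18)w^2 + (5/18)w + 2/9
f(w) = 2·L_0 + 6·L_1 + 4·L_2
Only the coefficient of w^2 is needed; take it from each L_i and combine:
2·(1/18) + 6·(-1/9) + 4·(1/18) = -1/3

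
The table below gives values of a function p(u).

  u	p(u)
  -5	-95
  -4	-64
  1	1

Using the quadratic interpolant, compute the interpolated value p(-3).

-39

Using Newton's divided-difference form:
p[-5,-4] = (-64 - (-95)) / (-4 - (-5)) = 31
p[-4,1] = (1 - (-64)) / (1 - (-4)) = 13
p[-5,-4,1] = (13 - 31) / (1 - (-5)) = -3
p(-3) = -95 + 31·(2) + (-3)·(2)·(1) = -39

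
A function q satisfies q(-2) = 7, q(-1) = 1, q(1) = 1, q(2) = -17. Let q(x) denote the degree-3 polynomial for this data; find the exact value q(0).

Evaluate each Lagrange basis at x = 0:
L_0(0) = (1)·(-1)·(-2)/[(-1)·(-3)·(-4)] = -1/6
L_1(0) = (2)·(-1)·(-2)/[(1)·(-2)·(-3)] = 2/3
L_2(0) = (2)·(1)·(-2)/[(3)·(2)·(-1)] = 2/3
L_3(0) = (2)·(1)·(-1)/[(4)·(3)·(1)] = -1/6
Sum: 7·(-1/6) + 1·(2/3) + 1·(2/3) + (-17)·(-1/6) = 3

3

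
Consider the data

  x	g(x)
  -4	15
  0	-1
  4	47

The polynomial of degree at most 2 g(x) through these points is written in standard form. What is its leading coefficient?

2

The leading coefficient equals the top divided difference g[-4,0,4].
g[-4,0] = (-1 - 15) / (0 - (-4)) = -4
g[0,4] = (47 - (-1)) / (4 - 0) = 12
g[-4,0,4] = (12 - (-4)) / (4 - (-4)) = 2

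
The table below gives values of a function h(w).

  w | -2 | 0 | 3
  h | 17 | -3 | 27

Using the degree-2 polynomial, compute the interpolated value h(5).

L_0(5) = (5)·(2)/[(-2)·(-5)] = 1
L_1(5) = (7)·(2)/[(2)·(-3)] = -7/3
L_2(5) = (7)·(5)/[(5)·(3)] = 7/3
Sum: 17·(1) + (-3)·(-7/3) + 27·(7/3) = 87

87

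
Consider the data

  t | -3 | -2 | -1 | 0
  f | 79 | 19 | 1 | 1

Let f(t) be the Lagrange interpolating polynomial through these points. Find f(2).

Evaluate each Lagrange basis at t = 2:
L_0(2) = (4)·(3)·(2)/[(-1)·(-2)·(-3)] = -4
L_1(2) = (5)·(3)·(2)/[(1)·(-1)·(-2)] = 15
L_2(2) = (5)·(4)·(2)/[(2)·(1)·(-1)] = -20
L_3(2) = (5)·(4)·(3)/[(3)·(2)·(1)] = 10
Sum: 79·(-4) + 19·(15) + 1·(-20) + 1·(10) = -41

-41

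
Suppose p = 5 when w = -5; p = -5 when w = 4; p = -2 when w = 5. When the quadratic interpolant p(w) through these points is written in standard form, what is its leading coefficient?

The leading coefficient equals the top divided difference p[-5,4,5].
p[-5,4] = (-5 - 5) / (4 - (-5)) = -10/9
p[4,5] = (-2 - (-5)) / (5 - 4) = 3
p[-5,4,5] = (3 - (-10/9)) / (5 - (-5)) = 37/90

37/90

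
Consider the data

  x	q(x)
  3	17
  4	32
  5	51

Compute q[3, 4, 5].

2

q[3,4] = (32 - 17) / (4 - 3) = 15
q[4,5] = (51 - 32) / (5 - 4) = 19
q[3,4,5] = (19 - 15) / (5 - 3) = 2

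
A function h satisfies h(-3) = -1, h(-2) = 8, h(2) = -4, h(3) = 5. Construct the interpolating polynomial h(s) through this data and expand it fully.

h(s) = (4/5)s^3 - (31/5)s + 2

Newton's divided differences:
h[-3,-2] = (8 - (-1)) / (-2 - (-3)) = 9
h[-2,2] = (-4 - 8) / (2 - (-2)) = -3
h[2,3] = (5 - (-4)) / (3 - 2) = 9
h[-3,-2,2] = (-3 - 9) / (2 - (-3)) = -12/5
h[-2,2,3] = (9 - (-3)) / (3 - (-2)) = 12/5
h[-3,-2,2,3] = (12/5 - (-12/5)) / (3 - (-3)) = 4/5
h(s) = -1 + 9·(s + 3) + (-12/5)·(s + 3)(s + 2) + (4/5)·(s + 3)(s + 2)(s - 2)
Expanding: h(s) = (4/5)s^3 - (31/5)s + 2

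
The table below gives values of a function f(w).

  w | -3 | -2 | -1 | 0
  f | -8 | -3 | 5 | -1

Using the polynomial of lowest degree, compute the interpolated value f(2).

Using Newton's divided-difference form:
f[-3,-2] = (-3 - (-8)) / (-2 - (-3)) = 5
f[-2,-1] = (5 - (-3)) / (-1 - (-2)) = 8
f[-1,0] = (-1 - 5) / (0 - (-1)) = -6
f[-3,-2,-1] = (8 - 5) / (-1 - (-3)) = 3/2
f[-2,-1,0] = (-6 - 8) / (0 - (-2)) = -7
f[-3,-2,-1,0] = (-7 - 3/2) / (0 - (-3)) = -17/6
f(2) = -8 + 5·(5) + (3/2)·(5)·(4) + (-17/6)·(5)·(4)·(3) = -123

-123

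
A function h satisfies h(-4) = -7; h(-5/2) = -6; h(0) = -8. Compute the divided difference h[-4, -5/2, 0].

h[-4,-5/2] = (-6 - (-7)) / (-5/2 - (-4)) = 2/3
h[-5/2,0] = (-8 - (-6)) / (0 - (-5/2)) = -4/5
h[-4,-5/2,0] = (-4/5 - 2/3) / (0 - (-4)) = -11/30

-11/30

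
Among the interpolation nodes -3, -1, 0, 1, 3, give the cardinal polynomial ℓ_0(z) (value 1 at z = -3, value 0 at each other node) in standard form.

ℓ_0(z) = (z + 1)z(z - 1)(z - 3) / [(-2)·(-3)·(-4)·(-6)]
       = (z^4 - 3z^3 - z^2 + 3z) / (144)

ℓ_0(z) = (1/144)z^4 - (1/48)z^3 - (1/144)z^2 + (1/48)z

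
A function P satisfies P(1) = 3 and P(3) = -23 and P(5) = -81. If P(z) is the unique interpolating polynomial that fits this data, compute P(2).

Evaluate each Lagrange basis at z = 2:
L_0(2) = (-1)·(-3)/[(-2)·(-4)] = 3/8
L_1(2) = (1)·(-3)/[(2)·(-2)] = 3/4
L_2(2) = (1)·(-1)/[(4)·(2)] = -1/8
Sum: 3·(3/8) + (-23)·(3/4) + (-81)·(-1/8) = -6

-6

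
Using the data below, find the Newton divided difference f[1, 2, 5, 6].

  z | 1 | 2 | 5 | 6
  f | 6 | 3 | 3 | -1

-7/20

f[1,2] = (3 - 6) / (2 - 1) = -3
f[2,5] = (3 - 3) / (5 - 2) = 0
f[5,6] = (-1 - 3) / (6 - 5) = -4
f[1,2,5] = (0 - (-3)) / (5 - 1) = 3/4
f[2,5,6] = (-4 - 0) / (6 - 2) = -1
f[1,2,5,6] = (-1 - 3/4) / (6 - 1) = -7/20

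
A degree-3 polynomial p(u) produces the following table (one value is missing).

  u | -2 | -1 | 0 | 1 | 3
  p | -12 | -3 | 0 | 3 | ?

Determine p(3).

33

The 4 known values determine p uniquely (degree ≤ 3).
Evaluate each Lagrange basis at u = 3:
L_0(3) = (4)·(3)·(2)/[(-1)·(-2)·(-3)] = -4
L_1(3) = (5)·(3)·(2)/[(1)·(-1)·(-2)] = 15
L_2(3) = (5)·(4)·(2)/[(2)·(1)·(-1)] = -20
L_3(3) = (5)·(4)·(3)/[(3)·(2)·(1)] = 10
Sum: (-12)·(-4) + (-3)·(15) + 0 + 3·(10) = 33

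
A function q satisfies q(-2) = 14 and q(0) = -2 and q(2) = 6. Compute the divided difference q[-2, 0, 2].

3

q[-2,0] = (-2 - 14) / (0 - (-2)) = -8
q[0,2] = (6 - (-2)) / (2 - 0) = 4
q[-2,0,2] = (4 - (-8)) / (2 - (-2)) = 3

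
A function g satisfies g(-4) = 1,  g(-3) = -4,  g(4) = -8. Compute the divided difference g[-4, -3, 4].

g[-4,-3] = (-4 - 1) / (-3 - (-4)) = -5
g[-3,4] = (-8 - (-4)) / (4 - (-3)) = -4/7
g[-4,-3,4] = (-4/7 - (-5)) / (4 - (-4)) = 31/56

31/56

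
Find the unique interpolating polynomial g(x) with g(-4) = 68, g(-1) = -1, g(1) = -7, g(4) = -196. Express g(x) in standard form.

g(x) = -2x^3 - 4x^2 - x

L_0(x) = (x + 1)(x - 1)(x - 4) / [-120] = -(1/120)x^3 + (1/30)x^2 + (1/120)x - 1/30
L_1(x) = (x + 4)(x - 1)(x - 4) / [30] = (1/30)x^3 - (1/30)x^2 - (8/15)x + 8/15
L_2(x) = (x + 4)(x + 1)(x - 4) / [-30] = -(1/30)x^3 - (1/30)x^2 + (8/15)x + 8/15
L_3(x) = (x + 4)(x + 1)(x - 1) / [120] = (1/120)x^3 + (1/30)x^2 - (1/120)x - 1/30
g(x) = 68·L_0 + (-1)·L_1 + (-7)·L_2 + (-196)·L_3
  68·L_0(x) = -(17/30)x^3 + (34/15)x^2 + (17/30)x - 34/15
  (-1)·L_1(x) = -(1/30)x^3 + (1/30)x^2 + (8/15)x - 8/15
  (-7)·L_2(x) = (7/30)x^3 + (7/30)x^2 - (56/15)x - 56/15
  (-196)·L_3(x) = -(49/30)x^3 - (98/15)x^2 + (49/30)x + 98/15
Adding term by term: -2x^3 - 4x^2 - x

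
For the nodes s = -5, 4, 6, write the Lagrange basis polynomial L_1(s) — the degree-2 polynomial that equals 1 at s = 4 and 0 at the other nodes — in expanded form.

L_1(s) = -(1/18)s^2 + (1/18)s + 5/3

L_1(s) = (s + 5)(s - 6) / [(9)·(-2)]
       = (s^2 - s - 30) / (-18)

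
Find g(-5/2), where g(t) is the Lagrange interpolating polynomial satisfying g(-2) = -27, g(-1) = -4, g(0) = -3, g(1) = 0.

-217/4

Evaluate each Lagrange basis at t = -5/2:
L_0(-5/2) = (-3/2)·(-5/2)·(-7/2)/[(-1)·(-2)·(-3)] = 35/16
L_1(-5/2) = (-1/2)·(-5/2)·(-7/2)/[(1)·(-1)·(-2)] = -35/16
L_2(-5/2) = (-1/2)·(-3/2)·(-7/2)/[(2)·(1)·(-1)] = 21/16
L_3(-5/2) = (-1/2)·(-3/2)·(-5/2)/[(3)·(2)·(1)] = -5/16
Sum: (-27)·(35/16) + (-4)·(-35/16) + (-3)·(21/16) + 0 = -217/4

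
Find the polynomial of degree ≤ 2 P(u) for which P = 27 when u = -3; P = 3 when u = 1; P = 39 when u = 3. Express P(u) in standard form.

P(u) = 4u^2 + 2u - 3

Build the Lagrange basis polynomials:
L_0(u) = (u - 1)(u - 3) / [24] = (1/24)u^2 - (1/6)u + 1/8
L_1(u) = (u + 3)(u - 3) / [-8] = -(1/8)u^2 + 9/8
L_2(u) = (u + 3)(u - 1) / [12] = (1/12)u^2 + (1/6)u - 1/4
P(u) = 27·L_0 + 3·L_1 + 39·L_2
  27·L_0(u) = (9/8)u^2 - (9/2)u + 27/8
  3·L_1(u) = -(3/8)u^2 + 27/8
  39·L_2(u) = (13/4)u^2 + (13/2)u - 39/4
Adding term by term: 4u^2 + 2u - 3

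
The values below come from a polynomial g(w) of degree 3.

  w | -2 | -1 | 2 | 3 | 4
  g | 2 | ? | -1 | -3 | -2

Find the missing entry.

11/2

The 4 known values determine g uniquely (degree ≤ 3).
Evaluate each Lagrange basis at w = -1:
L_0(-1) = (-3)·(-4)·(-5)/[(-4)·(-5)·(-6)] = 1/2
L_1(-1) = (1)·(-4)·(-5)/[(4)·(-1)·(-2)] = 5/2
L_2(-1) = (1)·(-3)·(-5)/[(5)·(1)·(-1)] = -3
L_3(-1) = (1)·(-3)·(-4)/[(6)·(2)·(1)] = 1
Sum: 2·(1/2) + (-1)·(5/2) + (-3)·(-3) + (-2)·(1) = 11/2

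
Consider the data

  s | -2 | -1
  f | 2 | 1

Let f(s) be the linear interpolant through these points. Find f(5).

-5

Evaluate each Lagrange basis at s = 5:
L_0(5) = (6)/[(-1)] = -6
L_1(5) = (7)/[(1)] = 7
Sum: 2·(-6) + 1·(7) = -5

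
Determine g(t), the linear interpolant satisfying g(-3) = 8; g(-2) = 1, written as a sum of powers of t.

g(t) = -7t - 13

L_0(t) = (t + 2) / [-1] = -t - 2
L_1(t) = (t + 3) / [1] = t + 3
g(t) = 8·L_0 + 1·L_1
  8·L_0(t) = -8t - 16
  1·L_1(t) = t + 3
Adding term by term: -7t - 13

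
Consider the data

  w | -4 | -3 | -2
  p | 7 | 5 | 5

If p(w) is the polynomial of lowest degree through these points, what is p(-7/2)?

Evaluate each Lagrange basis at w = -7/2:
L_0(-7/2) = (-1/2)·(-3/2)/[(-1)·(-2)] = 3/8
L_1(-7/2) = (1/2)·(-3/2)/[(1)·(-1)] = 3/4
L_2(-7/2) = (1/2)·(-1/2)/[(2)·(1)] = -1/8
Sum: 7·(3/8) + 5·(3/4) + 5·(-1/8) = 23/4

23/4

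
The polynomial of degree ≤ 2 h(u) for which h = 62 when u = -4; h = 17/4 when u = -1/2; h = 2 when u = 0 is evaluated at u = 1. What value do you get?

L_0(1) = (3/2)·(1)/[(-7/2)·(-4)] = 3/28
L_1(1) = (5)·(1)/[(7/2)·(-1/2)] = -20/7
L_2(1) = (5)·(3/2)/[(4)·(1/2)] = 15/4
Sum: 62·(3/28) + 17/4·(-20/7) + 2·(15/4) = 2

2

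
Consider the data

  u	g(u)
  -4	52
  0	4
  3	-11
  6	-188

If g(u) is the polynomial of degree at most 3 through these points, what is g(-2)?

Evaluate each Lagrange basis at u = -2:
L_0(-2) = (-2)·(-5)·(-8)/[(-4)·(-7)·(-10)] = 2/7
L_1(-2) = (2)·(-5)·(-8)/[(4)·(-3)·(-6)] = 10/9
L_2(-2) = (2)·(-2)·(-8)/[(7)·(3)·(-3)] = -32/63
L_3(-2) = (2)·(-2)·(-5)/[(10)·(6)·(3)] = 1/9
Sum: 52·(2/7) + 4·(10/9) + (-11)·(-32/63) + (-188)·(1/9) = 4

4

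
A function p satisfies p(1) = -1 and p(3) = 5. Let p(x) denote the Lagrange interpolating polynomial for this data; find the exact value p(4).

8

Evaluate each Lagrange basis at x = 4:
L_0(4) = (1)/[(-2)] = -1/2
L_1(4) = (3)/[(2)] = 3/2
Sum: (-1)·(-1/2) + 5·(3/2) = 8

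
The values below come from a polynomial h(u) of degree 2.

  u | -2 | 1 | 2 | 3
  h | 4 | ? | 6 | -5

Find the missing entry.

62/5

The 3 known values determine h uniquely (degree ≤ 2).
Evaluate each Lagrange basis at u = 1:
L_0(1) = (-1)·(-2)/[(-4)·(-5)] = 1/10
L_1(1) = (3)·(-2)/[(4)·(-1)] = 3/2
L_2(1) = (3)·(-1)/[(5)·(1)] = -3/5
Sum: 4·(1/10) + 6·(3/2) + (-5)·(-3/5) = 62/5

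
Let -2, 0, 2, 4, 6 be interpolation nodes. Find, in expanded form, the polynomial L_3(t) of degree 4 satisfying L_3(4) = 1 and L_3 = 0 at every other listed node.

L_3(t) = -(1/96)t^4 + (1/16)t^3 + (1/24)t^2 - (1/4)t

L_3(t) = (t + 2)t(t - 2)(t - 6) / [(6)·(4)·(2)·(-2)]
       = (t^4 - 6t^3 - 4t^2 + 24t) / (-96)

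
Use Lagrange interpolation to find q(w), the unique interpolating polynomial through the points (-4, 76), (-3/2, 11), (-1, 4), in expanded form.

L_0(w) = (w + 3/2)(w + 1) / [15/2] = (2/15)w^2 + (1/3)w + 1/5
L_1(w) = (w + 4)(w + 1) / [-5/4] = -(4/5)w^2 - 4w - 16/5
L_2(w) = (w + 4)(w + 3/2) / [3/2] = (2/3)w^2 + (11/3)w + 4
q(w) = 76·L_0 + 11·L_1 + 4·L_2
  76·L_0(w) = (152/15)w^2 + (76/3)w + 76/5
  11·L_1(w) = -(44/5)w^2 - 44w - 176/5
  4·L_2(w) = (8/3)w^2 + (44/3)w + 16
Adding term by term: 4w^2 - 4w - 4

q(w) = 4w^2 - 4w - 4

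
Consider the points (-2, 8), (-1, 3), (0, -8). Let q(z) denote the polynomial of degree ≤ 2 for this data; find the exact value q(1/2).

Evaluate each Lagrange basis at z = 1/2:
L_0(1/2) = (3/2)·(1/2)/[(-1)·(-2)] = 3/8
L_1(1/2) = (5/2)·(1/2)/[(1)·(-1)] = -5/4
L_2(1/2) = (5/2)·(3/2)/[(2)·(1)] = 15/8
Sum: 8·(3/8) + 3·(-5/4) + (-8)·(15/8) = -63/4

-63/4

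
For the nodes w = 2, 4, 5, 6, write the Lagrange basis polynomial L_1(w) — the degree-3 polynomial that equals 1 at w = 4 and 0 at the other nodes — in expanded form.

L_1(w) = (1/4)w^3 - (13/4)w^2 + 13w - 15

L_1(w) = (w - 2)(w - 5)(w - 6) / [(2)·(-1)·(-2)]
       = (w^3 - 13w^2 + 52w - 60) / (4)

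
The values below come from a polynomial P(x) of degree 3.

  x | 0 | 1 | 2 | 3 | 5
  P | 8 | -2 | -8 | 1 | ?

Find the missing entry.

108

The 4 known values determine P uniquely (degree ≤ 3).
Evaluate each Lagrange basis at x = 5:
L_0(5) = (4)·(3)·(2)/[(-1)·(-2)·(-3)] = -4
L_1(5) = (5)·(3)·(2)/[(1)·(-1)·(-2)] = 15
L_2(5) = (5)·(4)·(2)/[(2)·(1)·(-1)] = -20
L_3(5) = (5)·(4)·(3)/[(3)·(2)·(1)] = 10
Sum: 8·(-4) + (-2)·(15) + (-8)·(-20) + 1·(10) = 108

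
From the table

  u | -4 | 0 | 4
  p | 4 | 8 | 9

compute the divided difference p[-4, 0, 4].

p[-4,0] = (8 - 4) / (0 - (-4)) = 1
p[0,4] = (9 - 8) / (4 - 0) = 1/4
p[-4,0,4] = (1/4 - 1) / (4 - (-4)) = -3/32

-3/32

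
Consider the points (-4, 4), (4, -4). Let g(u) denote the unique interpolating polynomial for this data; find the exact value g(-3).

Evaluate each Lagrange basis at u = -3:
L_0(-3) = (-7)/[(-8)] = 7/8
L_1(-3) = (1)/[(8)] = 1/8
Sum: 4·(7/8) + (-4)·(1/8) = 3

3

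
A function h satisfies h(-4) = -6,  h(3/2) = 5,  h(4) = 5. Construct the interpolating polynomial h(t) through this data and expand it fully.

Newton's divided differences:
h[-4,3/2] = (5 - (-6)) / (3/2 - (-4)) = 2
h[3/2,4] = (5 - 5) / (4 - 3/2) = 0
h[-4,3/2,4] = (0 - 2) / (4 - (-4)) = -1/4
h(t) = -6 + 2·(t + 4) + (-1/4)·(t + 4)(t - 3/2)
Expanding: h(t) = -(1/4)t^2 + (11/8)t + 7/2

h(t) = -(1/4)t^2 + (11/8)t + 7/2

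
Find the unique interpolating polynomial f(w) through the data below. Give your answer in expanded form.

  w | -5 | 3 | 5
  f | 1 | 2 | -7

L_0(w) = (w - 3)(w - 5) / [80] = (1/80)w^2 - (1/10)w + 3/16
L_1(w) = (w + 5)(w - 5) / [-16] = -(1/16)w^2 + 25/16
L_2(w) = (w + 5)(w - 3) / [20] = (1/20)w^2 + (1/10)w - 3/4
f(w) = 1·L_0 + 2·L_1 + (-7)·L_2
  1·L_0(w) = (1/80)w^2 - (1/10)w + 3/16
  2·L_1(w) = -(1/8)w^2 + 25/8
  (-7)·L_2(w) = -(7/20)w^2 - (7/10)w + 21/4
Adding term by term: -(37/80)w^2 - (4/5)w + 137/16

f(w) = -(37/80)w^2 - (4/5)w + 137/16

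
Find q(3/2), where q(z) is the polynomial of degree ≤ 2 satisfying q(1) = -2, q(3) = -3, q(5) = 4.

-3

Using Newton's divided-difference form:
q[1,3] = (-3 - (-2)) / (3 - 1) = -1/2
q[3,5] = (4 - (-3)) / (5 - 3) = 7/2
q[1,3,5] = (7/2 - (-1/2)) / (5 - 1) = 1
q(3/2) = -2 + (-1/2)·(1/2) + 1·(1/2)·(-3/2) = -3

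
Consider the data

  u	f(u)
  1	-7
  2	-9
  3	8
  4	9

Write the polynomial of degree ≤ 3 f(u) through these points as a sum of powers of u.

f(u) = -(35/6)u^3 + (89/2)u^2 - (284/3)u + 49

Newton's divided differences:
f[1,2] = (-9 - (-7)) / (2 - 1) = -2
f[2,3] = (8 - (-9)) / (3 - 2) = 17
f[3,4] = (9 - 8) / (4 - 3) = 1
f[1,2,3] = (17 - (-2)) / (3 - 1) = 19/2
f[2,3,4] = (1 - 17) / (4 - 2) = -8
f[1,2,3,4] = (-8 - 19/2) / (4 - 1) = -35/6
f(u) = -7 + (-2)·(u - 1) + (19/2)·(u - 1)(u - 2) + (-35/6)·(u - 1)(u - 2)(u - 3)
Expanding: f(u) = -(35/6)u^3 + (89/2)u^2 - (284/3)u + 49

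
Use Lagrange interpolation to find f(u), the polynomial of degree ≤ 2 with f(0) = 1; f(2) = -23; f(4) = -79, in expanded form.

f(u) = -4u^2 - 4u + 1

L_0(u) = (u - 2)(u - 4) / [8] = (1/8)u^2 - (3/4)u + 1
L_1(u) = u(u - 4) / [-4] = -(1/4)u^2 + u
L_2(u) = u(u - 2) / [8] = (1/8)u^2 - (1/4)u
f(u) = 1·L_0 + (-23)·L_1 + (-79)·L_2
  1·L_0(u) = (1/8)u^2 - (3/4)u + 1
  (-23)·L_1(u) = (23/4)u^2 - 23u
  (-79)·L_2(u) = -(79/8)u^2 + (79/4)u
Adding term by term: -4u^2 - 4u + 1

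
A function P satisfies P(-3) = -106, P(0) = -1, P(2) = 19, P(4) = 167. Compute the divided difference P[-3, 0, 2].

P[-3,0] = (-1 - (-106)) / (0 - (-3)) = 35
P[0,2] = (19 - (-1)) / (2 - 0) = 10
P[-3,0,2] = (10 - 35) / (2 - (-3)) = -5

-5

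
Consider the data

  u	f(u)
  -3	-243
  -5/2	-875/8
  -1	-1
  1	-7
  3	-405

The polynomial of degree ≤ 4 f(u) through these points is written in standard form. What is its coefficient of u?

Build the Lagrange basis polynomials:
L_0(u) = (u + 5/2)(u + 1)(u - 1)(u - 3) / [24] = (1/24)u^4 - (1/48)u^3 - (17/48)u^2 + (1/48)u + 5/16
L_1(u) = (u + 3)(u + 1)(u - 1)(u - 3) / [-231/16] = -(16/231)u^4 + (160/231)u^2 - 48/77
L_2(u) = (u + 3)(u + 5/2)(u - 1)(u - 3) / [24] = (1/24)u^4 + (1/16)u^3 - (23/48)u^2 - (9/16)u + 15/16
L_3(u) = (u + 3)(u + 5/2)(u + 1)(u - 3) / [-56] = -(1/56)u^4 - (1/16)u^3 + (13/112)u^2 + (9/16)u + 45/112
L_4(u) = (u + 3)(u + 5/2)(u + 1)(u - 1) / [264] = (1/264)u^4 + (1/48)u^3 + (13/528)u^2 - (1/48)u - 5/176
f(u) = (-243)·L_0 + (-875/8)·L_1 + (-1)·L_2 + (-7)·L_3 + (-405)·L_4
Only the coefficient of u is needed; take it from each L_i and combine:
(-243)·(1/48) + (-875/8)·(0) + (-1)·(-9/16) + (-7)·(9/16) + (-405)·(-1/48) = 0

0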